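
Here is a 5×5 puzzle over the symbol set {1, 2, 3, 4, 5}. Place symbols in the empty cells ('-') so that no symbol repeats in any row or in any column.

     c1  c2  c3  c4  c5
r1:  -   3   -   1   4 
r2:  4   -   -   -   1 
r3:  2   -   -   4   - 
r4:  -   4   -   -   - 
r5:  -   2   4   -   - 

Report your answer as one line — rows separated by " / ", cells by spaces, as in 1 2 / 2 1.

row 1 has {1,3,4}; column 1 has {2,4} — only 5 is left for (r1,c1).
row 1 has {1,3,4,5}; column 3 has {4} — only 2 is left for (r1,c3).
row 2 has {1,4}; column 2 has {2,3,4} — only 5 is left for (r2,c2).
row 2 has {1,4,5}; column 3 has {2,4} — only 3 is left for (r2,c3).
row 2 has {1,3,4,5}; column 4 has {1,4} — only 2 is left for (r2,c4).
row 3 has {2,4}; column 2 has {2,3,4,5} — only 1 is left for (r3,c2).
row 3 has {1,2,4}; column 3 has {2,3,4} — only 5 is left for (r3,c3).
row 3 has {1,2,4,5}; column 5 has {1,4} — only 3 is left for (r3,c5).
row 4 has {4}; column 3 has {2,3,4,5} — only 1 is left for (r4,c3).
row 5 has {2,4}; column 5 has {1,3,4} — only 5 is left for (r5,c5).
row 4 has {1,4}; column 1 has {2,4,5} — only 3 is left for (r4,c1).
row 4 has {1,3,4}; column 4 has {1,2,4} — only 5 is left for (r4,c4).
row 4 has {1,3,4,5}; column 5 has {1,3,4,5} — only 2 is left for (r4,c5).
row 5 has {2,4,5}; column 1 has {2,3,4,5} — only 1 is left for (r5,c1).
row 5 has {1,2,4,5}; column 4 has {1,2,4,5} — only 3 is left for (r5,c4).

5 3 2 1 4 / 4 5 3 2 1 / 2 1 5 4 3 / 3 4 1 5 2 / 1 2 4 3 5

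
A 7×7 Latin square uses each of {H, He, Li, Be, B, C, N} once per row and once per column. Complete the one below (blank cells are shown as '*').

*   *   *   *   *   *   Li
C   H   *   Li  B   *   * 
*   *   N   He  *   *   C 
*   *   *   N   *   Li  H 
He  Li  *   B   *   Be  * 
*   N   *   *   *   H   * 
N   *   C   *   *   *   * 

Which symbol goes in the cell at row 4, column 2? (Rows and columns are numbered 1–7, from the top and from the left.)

C

row 3 has {He,C,N}; column 6 has {H,Li,Be} — only B is left for (r3,c6).
row 5 has {He,Li,Be,B}; column 3 has {C,N} — only H is left for (r5,c3).
row 5 has {H,He,Li,Be,B}; column 7 has {H,Li,C} — only N is left for (r5,c7).
row 7 has {C,N}; column 6 has {H,Li,Be,B} — only He is left for (r7,c6).
row 2 has {H,Li,B,C}; column 6 has {H,He,Li,Be,B} — only N is left for (r2,c6).
row 3 has {He,B,C,N}; column 2 has {H,Li,N} — only Be is left for (r3,c2).
row 5 has {H,He,Li,Be,B,N}; column 5 has {B} — only C is left for (r5,c5).
row 7 has {He,C,N}; column 2 has {H,Li,Be,N} — only B is left for (r7,c2).
row 7 has {He,B,C,N}; column 7 has {H,Li,C,N} — only Be is left for (r7,c7).
row 1 has {Li}; column 6 has {H,He,Li,Be,B,N} — only C is left for (r1,c6).
row 2 has {H,Li,B,C,N}; column 7 has {H,Li,Be,C,N} — only He is left for (r2,c7).
row 6 has {H,N}; column 7 has {H,He,Li,Be,C,N} — only B is left for (r6,c7).
row 7 has {He,Be,B,C,N}; column 4 has {He,Li,B,N} — only H is left for (r7,c4).
row 7 has {H,He,Be,B,C,N}; column 5 has {B,C} — only Li is left for (r7,c5).
row 1 has {Li,C}; column 2 has {H,Li,Be,B,N} — only He is left for (r1,c2).
row 1 has {He,Li,C}; column 4 has {H,He,Li,B,N} — only Be is left for (r1,c4).
row 2 has {H,He,Li,B,C,N}; column 3 has {H,C,N} — only Be is left for (r2,c3).
row 3 has {He,Be,B,C,N}; column 5 has {Li,B,C} — only H is left for (r3,c5).
row 4 has {H,Li,N}; column 2 has {H,He,Li,Be,B,N} — only C is left for (r4,c2).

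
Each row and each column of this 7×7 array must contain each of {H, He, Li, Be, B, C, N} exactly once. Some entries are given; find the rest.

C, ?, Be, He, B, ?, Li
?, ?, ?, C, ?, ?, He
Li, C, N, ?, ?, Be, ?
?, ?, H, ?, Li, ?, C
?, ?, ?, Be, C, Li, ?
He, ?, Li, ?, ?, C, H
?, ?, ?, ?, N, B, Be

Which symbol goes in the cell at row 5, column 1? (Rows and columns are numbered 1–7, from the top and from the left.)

B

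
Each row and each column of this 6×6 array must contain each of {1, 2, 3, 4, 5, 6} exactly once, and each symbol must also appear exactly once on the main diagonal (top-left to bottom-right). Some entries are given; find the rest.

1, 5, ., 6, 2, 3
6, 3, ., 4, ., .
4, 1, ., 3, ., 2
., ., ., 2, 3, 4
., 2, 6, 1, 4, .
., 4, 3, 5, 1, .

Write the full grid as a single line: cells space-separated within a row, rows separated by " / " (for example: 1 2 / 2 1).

1 5 4 6 2 3 / 6 3 2 4 5 1 / 4 1 5 3 6 2 / 5 6 1 2 3 4 / 3 2 6 1 4 5 / 2 4 3 5 1 6

At row 1, column 3: row 1 has {1,2,3,5,6}; column 3 has {3,6}; that leaves 4.
At row 2, column 5: row 2 has {3,4,6}; column 5 has {1,2,3,4}; that leaves 5.
At row 2, column 6: row 2 has {3,4,5,6}; column 6 has {2,3,4}; that leaves 1.
At row 3, column 3: row 3 has {1,2,3,4}; column 3 has {3,4,6}; the diagonal has {1,2,3,4}; that leaves 5.
At row 3, column 5: row 3 has {1,2,3,4,5}; column 5 has {1,2,3,4,5}; that leaves 6.
At row 4, column 1: row 4 has {2,3,4}; column 1 has {1,4,6}; that leaves 5.
At row 4, column 2: row 4 has {2,3,4,5}; column 2 has {1,2,3,4,5}; that leaves 6.
At row 4, column 3: row 4 has {2,3,4,5,6}; column 3 has {3,4,5,6}; that leaves 1.
At row 5, column 1: row 5 has {1,2,4,6}; column 1 has {1,4,5,6}; that leaves 3.
At row 5, column 6: row 5 has {1,2,3,4,6}; column 6 has {1,2,3,4}; that leaves 5.
At row 6, column 1: row 6 has {1,3,4,5}; column 1 has {1,3,4,5,6}; that leaves 2.
At row 6, column 6: row 6 has {1,2,3,4,5}; column 6 has {1,2,3,4,5}; the diagonal has {1,2,3,4,5}; that leaves 6.
At row 2, column 3: row 2 has {1,3,4,5,6}; column 3 has {1,3,4,5,6}; that leaves 2.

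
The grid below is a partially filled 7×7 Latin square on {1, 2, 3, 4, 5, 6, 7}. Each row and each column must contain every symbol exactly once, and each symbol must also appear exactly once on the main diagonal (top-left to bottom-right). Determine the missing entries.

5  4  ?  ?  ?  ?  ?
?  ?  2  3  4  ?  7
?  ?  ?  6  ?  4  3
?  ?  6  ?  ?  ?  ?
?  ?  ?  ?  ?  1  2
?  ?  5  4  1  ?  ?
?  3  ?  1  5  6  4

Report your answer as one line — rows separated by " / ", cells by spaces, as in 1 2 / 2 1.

5 4 3 7 6 2 1 / 1 6 2 3 4 5 7 / 7 5 1 6 2 4 3 / 4 1 6 2 7 3 5 / 6 7 4 5 3 1 2 / 3 2 5 4 1 7 6 / 2 3 7 1 5 6 4

(r2,c6): row 2 has {2,3,4,7}; column 6 has {1,4,6}, so it must be 5.
(r6,c7): row 6 has {1,4,5}; column 7 has {2,3,4,7}, so it must be 6.
(r7,c3): row 7 has {1,3,4,5,6}; column 3 has {2,5,6}, so it must be 7.
(r1,c7): row 1 has {4,5}; column 7 has {2,3,4,6,7}, so it must be 1.
(r3,c3): row 3 has {3,4,6}; column 3 has {2,5,6,7}; the diagonal has {4,5}, so it must be 1.
(r4,c7): row 4 has {6}; column 7 has {1,2,3,4,6,7}, so it must be 5.
(r7,c1): row 7 has {1,3,4,5,6,7}; column 1 has {5}, so it must be 2.
(r1,c3): row 1 has {1,4,5}; column 3 has {1,2,5,6,7}, so it must be 3.
(r2,c2): row 2 has {2,3,4,5,7}; column 2 has {3,4}; the diagonal has {1,4,5}, so it must be 6.
(r3,c1): row 3 has {1,3,4,6}; column 1 has {2,5}, so it must be 7.
(r3,c5): row 3 has {1,3,4,6,7}; column 5 has {1,4,5}, so it must be 2.
(r5,c3): row 5 has {1,2}; column 3 has {1,2,3,5,6,7}, so it must be 4.
(r6,c1): row 6 has {1,4,5,6}; column 1 has {2,5,7}, so it must be 3.
(r2,c1): row 2 has {2,3,4,5,6,7}; column 1 has {2,3,5,7}, so it must be 1.
(r3,c2): row 3 has {1,2,3,4,6,7}; column 2 has {3,4,6}, so it must be 5.
(r4,c1): row 4 has {5,6}; column 1 has {1,2,3,5,7}, so it must be 4.
(r5,c1): row 5 has {1,2,4}; column 1 has {1,2,3,4,5,7}, so it must be 6.
(r5,c2): row 5 has {1,2,4,6}; column 2 has {3,4,5,6}, so it must be 7.
(r5,c4): row 5 has {1,2,4,6,7}; column 4 has {1,3,4,6}, so it must be 5.
(r5,c5): row 5 has {1,2,4,5,6,7}; column 5 has {1,2,4,5}; the diagonal has {1,4,5,6}, so it must be 3.
(r6,c2): row 6 has {1,3,4,5,6}; column 2 has {3,4,5,6,7}, so it must be 2.
(r6,c6): row 6 has {1,2,3,4,5,6}; column 6 has {1,4,5,6}; the diagonal has {1,3,4,5,6}, so it must be 7.
(r1,c6): row 1 has {1,3,4,5}; column 6 has {1,4,5,6,7}, so it must be 2.
(r4,c2): row 4 has {4,5,6}; column 2 has {2,3,4,5,6,7}, so it must be 1.
(r4,c4): row 4 has {1,4,5,6}; column 4 has {1,3,4,5,6}; the diagonal has {1,3,4,5,6,7}, so it must be 2.
(r4,c5): row 4 has {1,2,4,5,6}; column 5 has {1,2,3,4,5}, so it must be 7.
(r4,c6): row 4 has {1,2,4,5,6,7}; column 6 has {1,2,4,5,6,7}, so it must be 3.
(r1,c4): row 1 has {1,2,3,4,5}; column 4 has {1,2,3,4,5,6}, so it must be 7.
(r1,c5): row 1 has {1,2,3,4,5,7}; column 5 has {1,2,3,4,5,7}, so it must be 6.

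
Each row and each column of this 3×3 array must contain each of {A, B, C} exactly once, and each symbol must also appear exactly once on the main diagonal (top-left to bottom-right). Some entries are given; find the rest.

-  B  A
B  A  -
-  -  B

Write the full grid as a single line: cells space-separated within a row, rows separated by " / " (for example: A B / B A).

(r1,c1): row 1 has {A,B}; column 1 has {B}; the diagonal has {A,B}, so it must be C.
(r2,c3): row 2 has {A,B}; column 3 has {A,B}, so it must be C.
(r3,c1): row 3 has {B}; column 1 has {B,C}, so it must be A.
(r3,c2): row 3 has {A,B}; column 2 has {A,B}, so it must be C.

C B A / B A C / A C B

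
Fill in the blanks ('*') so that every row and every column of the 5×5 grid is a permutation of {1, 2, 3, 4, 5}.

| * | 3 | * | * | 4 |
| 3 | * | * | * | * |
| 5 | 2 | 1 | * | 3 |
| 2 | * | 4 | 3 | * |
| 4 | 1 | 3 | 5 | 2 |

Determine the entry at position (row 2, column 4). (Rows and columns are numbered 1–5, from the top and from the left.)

Cell (r1,c1): row 1 has {3,4}; column 1 has {2,3,4,5} → 1.
Cell (r1,c4): row 1 has {1,3,4}; column 4 has {3,5} → 2.
Cell (r3,c4): row 3 has {1,2,3,5}; column 4 has {2,3,5} → 4.
Cell (r4,c2): row 4 has {2,3,4}; column 2 has {1,2,3} → 5.
Cell (r4,c5): row 4 has {2,3,4,5}; column 5 has {2,3,4} → 1.
Cell (r1,c3): row 1 has {1,2,3,4}; column 3 has {1,3,4} → 5.
Cell (r2,c2): row 2 has {3}; column 2 has {1,2,3,5} → 4.
Cell (r2,c3): row 2 has {3,4}; column 3 has {1,3,4,5} → 2.
Cell (r2,c4): row 2 has {2,3,4}; column 4 has {2,3,4,5} → 1.

1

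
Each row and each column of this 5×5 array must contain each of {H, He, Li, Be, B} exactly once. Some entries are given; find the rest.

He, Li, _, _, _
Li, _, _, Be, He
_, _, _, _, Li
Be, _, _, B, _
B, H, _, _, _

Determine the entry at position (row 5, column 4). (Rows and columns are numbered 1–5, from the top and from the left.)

(r1,c4): row 1 has {He,Li}; column 4 has {Be,B}, so it must be H.
(r2,c2): row 2 has {He,Li,Be}; column 2 has {H,Li}, so it must be B.
(r2,c3): row 2 has {He,Li,Be,B}; column 3 is empty so far, so it must be H.
(r3,c1): row 3 has {Li}; column 1 has {He,Li,Be,B}, so it must be H.
(r3,c4): row 3 has {H,Li}; column 4 has {H,Be,B}, so it must be He.
(r4,c2): row 4 has {Be,B}; column 2 has {H,Li,B}, so it must be He.
(r4,c3): row 4 has {He,Be,B}; column 3 has {H}, so it must be Li.
(r4,c5): row 4 has {He,Li,Be,B}; column 5 has {He,Li}, so it must be H.
(r5,c4): row 5 has {H,B}; column 4 has {H,He,Be,B}, so it must be Li.

Li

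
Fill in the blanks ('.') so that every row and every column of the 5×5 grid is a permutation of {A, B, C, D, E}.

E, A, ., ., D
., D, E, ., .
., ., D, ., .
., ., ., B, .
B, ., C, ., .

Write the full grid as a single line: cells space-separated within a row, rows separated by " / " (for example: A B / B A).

E A B C D / C D E A B / A B D E C / D C A B E / B E C D A

(r1,c3) = B
(r1,c4) = C
(r2,c4) = A
(r3,c4) = E
(r4,c3) = A
(r5,c2) = E
(r5,c4) = D
(r5,c5) = A
(r2,c1) = C
(r2,c5) = B
(r3,c1) = A
(r3,c5) = C
(r4,c1) = D
(r4,c2) = C
(r4,c5) = E
(r3,c2) = B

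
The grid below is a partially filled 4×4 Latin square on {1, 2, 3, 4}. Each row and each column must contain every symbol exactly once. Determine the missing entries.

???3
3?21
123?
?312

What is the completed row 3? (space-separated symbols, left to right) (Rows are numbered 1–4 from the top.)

1 2 3 4

At row 1, column 3: row 1 has {3}; column 3 has {1,2,3}; that leaves 4.
At row 2, column 2: row 2 has {1,2,3}; column 2 has {2,3}; that leaves 4.
At row 3, column 4: row 3 has {1,2,3}; column 4 has {1,2,3}; that leaves 4.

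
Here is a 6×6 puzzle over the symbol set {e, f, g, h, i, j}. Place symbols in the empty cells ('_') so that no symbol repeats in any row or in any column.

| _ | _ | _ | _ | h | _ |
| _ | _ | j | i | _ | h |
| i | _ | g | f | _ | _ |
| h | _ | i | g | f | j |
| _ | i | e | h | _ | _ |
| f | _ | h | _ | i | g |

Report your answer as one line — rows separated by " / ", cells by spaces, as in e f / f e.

(r1,c3) = f
(r3,c6) = e
(r4,c2) = e
(r5,c6) = f
(r6,c2) = j
(r6,c4) = e
(r1,c2) = g
(r1,c4) = j
(r1,c6) = i
(r2,c2) = f
(r3,c2) = h
(r3,c5) = j
(r5,c5) = g
(r1,c1) = e
(r2,c1) = g
(r2,c5) = e
(r5,c1) = j

e g f j h i / g f j i e h / i h g f j e / h e i g f j / j i e h g f / f j h e i g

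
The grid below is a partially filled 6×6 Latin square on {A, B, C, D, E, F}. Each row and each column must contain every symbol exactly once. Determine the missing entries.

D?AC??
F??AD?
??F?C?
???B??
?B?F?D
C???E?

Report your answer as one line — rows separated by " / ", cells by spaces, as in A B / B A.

D F A C B E / F C E A D B / B D F E C A / A E D B F C / E B C F A D / C A B D E F

(r5,c5) = A
(r6,c4) = D
(r3,c4) = E
(r4,c5) = F
(r5,c1) = E
(r5,c3) = C
(r6,c3) = B
(r1,c5) = B
(r2,c3) = E
(r4,c1) = A
(r4,c3) = D
(r2,c2) = C
(r2,c6) = B
(r3,c1) = B
(r3,c6) = A
(r4,c2) = E
(r4,c6) = C
(r6,c6) = F
(r1,c2) = F
(r1,c6) = E
(r3,c2) = D
(r6,c2) = A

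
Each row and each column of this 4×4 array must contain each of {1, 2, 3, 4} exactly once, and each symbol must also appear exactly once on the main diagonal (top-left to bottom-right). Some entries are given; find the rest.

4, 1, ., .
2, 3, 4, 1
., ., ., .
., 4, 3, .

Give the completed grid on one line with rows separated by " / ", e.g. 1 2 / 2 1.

4 1 2 3 / 2 3 4 1 / 3 2 1 4 / 1 4 3 2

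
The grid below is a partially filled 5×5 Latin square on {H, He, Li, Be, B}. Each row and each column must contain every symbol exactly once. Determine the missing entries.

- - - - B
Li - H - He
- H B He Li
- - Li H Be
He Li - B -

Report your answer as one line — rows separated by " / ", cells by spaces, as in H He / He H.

H Be He Li B / Li B H Be He / Be H B He Li / B He Li H Be / He Li Be B H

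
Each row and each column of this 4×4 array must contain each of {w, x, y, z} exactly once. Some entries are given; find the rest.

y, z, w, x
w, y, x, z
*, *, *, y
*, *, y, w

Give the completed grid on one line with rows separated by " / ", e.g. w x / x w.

y z w x / w y x z / x w z y / z x y w

(r3,c3) = z
(r4,c2) = x
(r3,c1) = x
(r3,c2) = w
(r4,c1) = z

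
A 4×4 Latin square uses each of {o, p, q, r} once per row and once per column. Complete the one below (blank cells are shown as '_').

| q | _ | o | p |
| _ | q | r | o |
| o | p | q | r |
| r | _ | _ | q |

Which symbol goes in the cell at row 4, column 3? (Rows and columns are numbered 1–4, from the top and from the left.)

p

(r1,c2) = r
(r2,c1) = p
(r4,c2) = o
(r4,c3) = p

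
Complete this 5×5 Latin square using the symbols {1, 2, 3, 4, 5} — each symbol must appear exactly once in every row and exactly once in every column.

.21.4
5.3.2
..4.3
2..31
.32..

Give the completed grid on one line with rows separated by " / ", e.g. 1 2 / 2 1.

3 2 1 5 4 / 5 1 3 4 2 / 1 5 4 2 3 / 2 4 5 3 1 / 4 3 2 1 5

row 1 has {1,2,4}; column 1 has {2,5} — only 3 is left for (r1,c1).
row 1 has {1,2,3,4}; column 4 has {3} — only 5 is left for (r1,c4).
row 3 has {3,4}; column 1 has {2,3,5} — only 1 is left for (r3,c1).
row 3 has {1,3,4}; column 2 has {2,3} — only 5 is left for (r3,c2).
row 3 has {1,3,4,5}; column 4 has {3,5} — only 2 is left for (r3,c4).
row 4 has {1,2,3}; column 2 has {2,3,5} — only 4 is left for (r4,c2).
row 4 has {1,2,3,4}; column 3 has {1,2,3,4} — only 5 is left for (r4,c3).
row 5 has {2,3}; column 1 has {1,2,3,5} — only 4 is left for (r5,c1).
row 5 has {2,3,4}; column 4 has {2,3,5} — only 1 is left for (r5,c4).
row 5 has {1,2,3,4}; column 5 has {1,2,3,4} — only 5 is left for (r5,c5).
row 2 has {2,3,5}; column 2 has {2,3,4,5} — only 1 is left for (r2,c2).
row 2 has {1,2,3,5}; column 4 has {1,2,3,5} — only 4 is left for (r2,c4).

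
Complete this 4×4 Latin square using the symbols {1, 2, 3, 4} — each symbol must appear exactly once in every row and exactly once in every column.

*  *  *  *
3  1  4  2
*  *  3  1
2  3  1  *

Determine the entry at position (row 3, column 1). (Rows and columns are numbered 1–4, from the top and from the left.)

4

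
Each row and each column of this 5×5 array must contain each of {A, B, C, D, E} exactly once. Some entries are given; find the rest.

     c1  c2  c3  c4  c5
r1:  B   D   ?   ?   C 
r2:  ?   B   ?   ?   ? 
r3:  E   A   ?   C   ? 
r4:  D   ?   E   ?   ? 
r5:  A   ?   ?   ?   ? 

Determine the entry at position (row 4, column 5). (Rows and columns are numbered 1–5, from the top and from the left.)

(r1,c3): row 1 has {B,C,D}; column 3 has {E}, so it must be A.
(r1,c4): row 1 has {A,B,C,D}; column 4 has {C}, so it must be E.
(r2,c1): row 2 has {B}; column 1 has {A,B,D,E}, so it must be C.
(r2,c3): row 2 has {B,C}; column 3 has {A,E}, so it must be D.
(r2,c4): row 2 has {B,C,D}; column 4 has {C,E}, so it must be A.
(r2,c5): row 2 has {A,B,C,D}; column 5 has {C}, so it must be E.
(r3,c3): row 3 has {A,C,E}; column 3 has {A,D,E}, so it must be B.
(r3,c5): row 3 has {A,B,C,E}; column 5 has {C,E}, so it must be D.
(r4,c2): row 4 has {D,E}; column 2 has {A,B,D}, so it must be C.
(r4,c4): row 4 has {C,D,E}; column 4 has {A,C,E}, so it must be B.
(r4,c5): row 4 has {B,C,D,E}; column 5 has {C,D,E}, so it must be A.

A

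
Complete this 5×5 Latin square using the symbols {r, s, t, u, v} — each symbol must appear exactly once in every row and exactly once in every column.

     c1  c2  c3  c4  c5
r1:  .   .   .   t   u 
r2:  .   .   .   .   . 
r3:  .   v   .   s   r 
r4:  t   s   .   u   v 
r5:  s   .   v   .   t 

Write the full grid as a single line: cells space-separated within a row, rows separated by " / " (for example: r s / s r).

(r1,c2) = r
(r1,c3) = s
(r2,c5) = s
(r3,c1) = u
(r3,c3) = t
(r4,c3) = r
(r5,c2) = u
(r5,c4) = r
(r1,c1) = v
(r2,c1) = r
(r2,c2) = t
(r2,c3) = u
(r2,c4) = v

v r s t u / r t u v s / u v t s r / t s r u v / s u v r t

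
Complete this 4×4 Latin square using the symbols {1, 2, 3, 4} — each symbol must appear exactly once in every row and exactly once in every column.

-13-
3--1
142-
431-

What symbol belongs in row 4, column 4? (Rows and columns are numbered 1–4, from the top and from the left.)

Cell (r1,c1): row 1 has {1,3}; column 1 has {1,3,4} → 2.
Cell (r1,c4): row 1 has {1,2,3}; column 4 has {1} → 4.
Cell (r2,c2): row 2 has {1,3}; column 2 has {1,3,4} → 2.
Cell (r2,c3): row 2 has {1,2,3}; column 3 has {1,2,3} → 4.
Cell (r3,c4): row 3 has {1,2,4}; column 4 has {1,4} → 3.
Cell (r4,c4): row 4 has {1,3,4}; column 4 has {1,3,4} → 2.

2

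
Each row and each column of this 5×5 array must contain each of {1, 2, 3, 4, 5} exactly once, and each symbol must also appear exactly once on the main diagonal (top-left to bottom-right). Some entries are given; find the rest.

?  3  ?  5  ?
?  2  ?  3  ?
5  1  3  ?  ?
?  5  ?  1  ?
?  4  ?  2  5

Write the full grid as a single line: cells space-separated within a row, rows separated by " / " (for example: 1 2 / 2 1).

row 1 has {3,5}; column 1 has {5}; the diagonal has {1,2,3,5} — only 4 is left for (r1,c1).
row 2 has {2,3}; column 1 has {4,5} — only 1 is left for (r2,c1).
row 2 has {1,2,3}; column 5 has {5} — only 4 is left for (r2,c5).
row 3 has {1,3,5}; column 4 has {1,2,3,5} — only 4 is left for (r3,c4).
row 3 has {1,3,4,5}; column 5 has {4,5} — only 2 is left for (r3,c5).
row 4 has {1,5}; column 5 has {2,4,5} — only 3 is left for (r4,c5).
row 5 has {2,4,5}; column 1 has {1,4,5} — only 3 is left for (r5,c1).
row 5 has {2,3,4,5}; column 3 has {3} — only 1 is left for (r5,c3).
row 1 has {3,4,5}; column 3 has {1,3} — only 2 is left for (r1,c3).
row 1 has {2,3,4,5}; column 5 has {2,3,4,5} — only 1 is left for (r1,c5).
row 2 has {1,2,3,4}; column 3 has {1,2,3} — only 5 is left for (r2,c3).
row 4 has {1,3,5}; column 1 has {1,3,4,5} — only 2 is left for (r4,c1).
row 4 has {1,2,3,5}; column 3 has {1,2,3,5} — only 4 is left for (r4,c3).

4 3 2 5 1 / 1 2 5 3 4 / 5 1 3 4 2 / 2 5 4 1 3 / 3 4 1 2 5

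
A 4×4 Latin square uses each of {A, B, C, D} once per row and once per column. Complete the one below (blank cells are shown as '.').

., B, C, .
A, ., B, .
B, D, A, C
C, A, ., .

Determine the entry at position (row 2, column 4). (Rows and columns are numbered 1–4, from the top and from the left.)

D

Cell (r1,c1): row 1 has {B,C}; column 1 has {A,B,C} → D.
Cell (r1,c4): row 1 has {B,C,D}; column 4 has {C} → A.
Cell (r2,c2): row 2 has {A,B}; column 2 has {A,B,D} → C.
Cell (r2,c4): row 2 has {A,B,C}; column 4 has {A,C} → D.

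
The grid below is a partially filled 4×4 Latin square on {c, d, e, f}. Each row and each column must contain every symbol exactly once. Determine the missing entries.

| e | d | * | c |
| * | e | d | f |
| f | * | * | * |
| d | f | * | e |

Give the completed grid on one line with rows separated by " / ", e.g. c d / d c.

(r1,c3) = f
(r2,c1) = c
(r3,c2) = c
(r3,c3) = e
(r3,c4) = d
(r4,c3) = c

e d f c / c e d f / f c e d / d f c e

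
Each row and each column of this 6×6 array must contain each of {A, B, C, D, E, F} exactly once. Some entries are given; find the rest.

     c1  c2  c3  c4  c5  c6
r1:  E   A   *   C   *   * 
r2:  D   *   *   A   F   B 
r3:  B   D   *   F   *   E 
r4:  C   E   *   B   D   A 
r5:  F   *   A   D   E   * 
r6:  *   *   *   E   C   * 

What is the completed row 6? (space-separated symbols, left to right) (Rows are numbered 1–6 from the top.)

A F B E C D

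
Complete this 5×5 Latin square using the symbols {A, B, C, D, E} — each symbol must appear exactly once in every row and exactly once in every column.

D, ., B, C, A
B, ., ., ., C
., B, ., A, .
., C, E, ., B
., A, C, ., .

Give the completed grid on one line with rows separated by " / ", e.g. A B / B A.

D E B C A / B D A E C / C B D A E / A C E D B / E A C B D

(r1,c2) = E
(r2,c2) = D
(r2,c3) = A
(r2,c4) = E
(r3,c3) = D
(r3,c5) = E
(r4,c1) = A
(r4,c4) = D
(r5,c1) = E
(r5,c4) = B
(r5,c5) = D
(r3,c1) = C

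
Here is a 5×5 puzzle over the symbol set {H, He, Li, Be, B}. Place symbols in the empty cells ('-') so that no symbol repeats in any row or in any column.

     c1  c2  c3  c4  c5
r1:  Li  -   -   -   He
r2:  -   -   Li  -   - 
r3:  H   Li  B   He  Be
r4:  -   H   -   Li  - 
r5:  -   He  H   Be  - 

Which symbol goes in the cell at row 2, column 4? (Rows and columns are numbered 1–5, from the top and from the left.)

B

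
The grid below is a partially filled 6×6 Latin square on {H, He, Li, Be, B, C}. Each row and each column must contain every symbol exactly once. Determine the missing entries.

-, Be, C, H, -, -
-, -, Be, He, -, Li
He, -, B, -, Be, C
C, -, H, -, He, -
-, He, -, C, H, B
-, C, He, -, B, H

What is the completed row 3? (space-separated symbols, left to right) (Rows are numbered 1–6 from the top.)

He H B Li Be C

(r1,c5) = Li
(r1,c6) = He
(r2,c5) = C
(r3,c4) = Li
(r4,c6) = Be
(r5,c3) = Li
(r6,c4) = Be
(r1,c1) = B
(r2,c1) = H
(r2,c2) = B
(r3,c2) = H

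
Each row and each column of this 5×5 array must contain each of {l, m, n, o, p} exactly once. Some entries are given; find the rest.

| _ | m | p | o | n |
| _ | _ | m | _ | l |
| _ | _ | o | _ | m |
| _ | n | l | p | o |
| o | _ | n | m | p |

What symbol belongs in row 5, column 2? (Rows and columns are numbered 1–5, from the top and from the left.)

l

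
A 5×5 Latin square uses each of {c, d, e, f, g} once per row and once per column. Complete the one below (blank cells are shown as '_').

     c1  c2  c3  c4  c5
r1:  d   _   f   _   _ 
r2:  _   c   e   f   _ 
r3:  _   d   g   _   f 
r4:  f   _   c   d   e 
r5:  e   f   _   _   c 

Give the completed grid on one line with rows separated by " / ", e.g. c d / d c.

row 1 has {d,f}; column 5 has {c,e,f} — only g is left for (r1,c5).
row 2 has {c,e,f}; column 1 has {d,e,f} — only g is left for (r2,c1).
row 2 has {c,e,f,g}; column 5 has {c,e,f,g} — only d is left for (r2,c5).
row 3 has {d,f,g}; column 1 has {d,e,f,g} — only c is left for (r3,c1).
row 3 has {c,d,f,g}; column 4 has {d,f} — only e is left for (r3,c4).
row 4 has {c,d,e,f}; column 2 has {c,d,f} — only g is left for (r4,c2).
row 5 has {c,e,f}; column 3 has {c,e,f,g} — only d is left for (r5,c3).
row 5 has {c,d,e,f}; column 4 has {d,e,f} — only g is left for (r5,c4).
row 1 has {d,f,g}; column 2 has {c,d,f,g} — only e is left for (r1,c2).
row 1 has {d,e,f,g}; column 4 has {d,e,f,g} — only c is left for (r1,c4).

d e f c g / g c e f d / c d g e f / f g c d e / e f d g c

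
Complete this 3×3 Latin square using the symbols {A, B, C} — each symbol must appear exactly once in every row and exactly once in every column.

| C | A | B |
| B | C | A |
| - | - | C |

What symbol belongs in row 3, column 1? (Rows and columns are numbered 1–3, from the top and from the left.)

A

(r3,c1) = A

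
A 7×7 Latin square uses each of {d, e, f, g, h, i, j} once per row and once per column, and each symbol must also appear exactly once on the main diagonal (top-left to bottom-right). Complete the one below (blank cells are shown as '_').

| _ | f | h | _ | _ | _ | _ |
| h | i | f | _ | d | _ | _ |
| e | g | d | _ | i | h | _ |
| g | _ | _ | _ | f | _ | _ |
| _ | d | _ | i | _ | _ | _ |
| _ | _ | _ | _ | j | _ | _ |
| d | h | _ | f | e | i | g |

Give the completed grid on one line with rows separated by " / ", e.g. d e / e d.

j f h d g e i / h i f g d j e / e g d j i h f / g j i e f d h / f d e i h g j / i e g h j f d / d h j f e i g

(r1,c1) = j
(r1,c5) = g
(r3,c4) = j
(r3,c7) = f
(r5,c1) = f
(r5,c5) = h
(r6,c1) = i
(r6,c2) = e
(r6,c3) = g
(r6,c6) = f
(r7,c3) = j
(r4,c2) = j
(r4,c4) = e
(r4,c6) = d
(r5,c3) = e
(r5,c7) = j
(r1,c4) = d
(r1,c6) = e
(r1,c7) = i
(r2,c4) = g
(r2,c6) = j
(r2,c7) = e
(r4,c3) = i
(r4,c7) = h
(r5,c6) = g
(r6,c4) = h
(r6,c7) = d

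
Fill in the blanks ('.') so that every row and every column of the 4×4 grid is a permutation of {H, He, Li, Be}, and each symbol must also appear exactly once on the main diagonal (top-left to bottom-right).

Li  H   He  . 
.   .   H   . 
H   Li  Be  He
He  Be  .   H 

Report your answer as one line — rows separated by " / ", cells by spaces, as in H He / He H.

Li H He Be / Be He H Li / H Li Be He / He Be Li H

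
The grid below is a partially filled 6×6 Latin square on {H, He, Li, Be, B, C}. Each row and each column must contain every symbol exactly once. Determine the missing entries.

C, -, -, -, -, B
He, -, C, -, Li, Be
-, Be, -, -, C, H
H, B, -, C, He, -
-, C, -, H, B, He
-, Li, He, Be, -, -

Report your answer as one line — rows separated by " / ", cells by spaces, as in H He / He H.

row 2 has {He,Li,Be,C}; column 2 has {Li,Be,B,C} — only H is left for (r2,c2).
row 2 has {H,He,Li,Be,C}; column 4 has {H,Be,C} — only B is left for (r2,c4).
row 4 has {H,He,B,C}; column 6 has {H,He,Be,B} — only Li is left for (r4,c6).
row 6 has {He,Li,Be}; column 1 has {H,He,C} — only B is left for (r6,c1).
row 6 has {He,Li,Be,B}; column 5 has {He,Li,B,C} — only H is left for (r6,c5).
row 6 has {H,He,Li,Be,B}; column 6 has {H,He,Li,Be,B} — only C is left for (r6,c6).
row 1 has {B,C}; column 2 has {H,Li,Be,B,C} — only He is left for (r1,c2).
row 1 has {He,B,C}; column 4 has {H,Be,B,C} — only Li is left for (r1,c4).
row 1 has {He,Li,B,C}; column 5 has {H,He,Li,B,C} — only Be is left for (r1,c5).
row 3 has {H,Be,C}; column 1 has {H,He,B,C} — only Li is left for (r3,c1).
row 3 has {H,Li,Be,C}; column 3 has {He,C} — only B is left for (r3,c3).
row 3 has {H,Li,Be,B,C}; column 4 has {H,Li,Be,B,C} — only He is left for (r3,c4).
row 4 has {H,He,Li,B,C}; column 3 has {He,B,C} — only Be is left for (r4,c3).
row 5 has {H,He,B,C}; column 1 has {H,He,Li,B,C} — only Be is left for (r5,c1).
row 5 has {H,He,Be,B,C}; column 3 has {He,Be,B,C} — only Li is left for (r5,c3).
row 1 has {He,Li,Be,B,C}; column 3 has {He,Li,Be,B,C} — only H is left for (r1,c3).

C He H Li Be B / He H C B Li Be / Li Be B He C H / H B Be C He Li / Be C Li H B He / B Li He Be H C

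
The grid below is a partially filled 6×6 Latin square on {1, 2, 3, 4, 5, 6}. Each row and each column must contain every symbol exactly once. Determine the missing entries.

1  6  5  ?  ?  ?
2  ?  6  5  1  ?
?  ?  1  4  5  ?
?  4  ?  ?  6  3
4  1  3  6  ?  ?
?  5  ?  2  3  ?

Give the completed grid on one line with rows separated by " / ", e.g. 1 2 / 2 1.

1 6 5 3 4 2 / 2 3 6 5 1 4 / 3 2 1 4 5 6 / 5 4 2 1 6 3 / 4 1 3 6 2 5 / 6 5 4 2 3 1

(r1,c4): row 1 has {1,5,6}; column 4 has {2,4,5,6}, so it must be 3.
(r2,c2): row 2 has {1,2,5,6}; column 2 has {1,4,5,6}, so it must be 3.
(r2,c6): row 2 has {1,2,3,5,6}; column 6 has {3}, so it must be 4.
(r3,c2): row 3 has {1,4,5}; column 2 has {1,3,4,5,6}, so it must be 2.
(r3,c6): row 3 has {1,2,4,5}; column 6 has {3,4}, so it must be 6.
(r4,c1): row 4 has {3,4,6}; column 1 has {1,2,4}, so it must be 5.
(r4,c3): row 4 has {3,4,5,6}; column 3 has {1,3,5,6}, so it must be 2.
(r4,c4): row 4 has {2,3,4,5,6}; column 4 has {2,3,4,5,6}, so it must be 1.
(r5,c5): row 5 has {1,3,4,6}; column 5 has {1,3,5,6}, so it must be 2.
(r5,c6): row 5 has {1,2,3,4,6}; column 6 has {3,4,6}, so it must be 5.
(r6,c1): row 6 has {2,3,5}; column 1 has {1,2,4,5}, so it must be 6.
(r6,c3): row 6 has {2,3,5,6}; column 3 has {1,2,3,5,6}, so it must be 4.
(r6,c6): row 6 has {2,3,4,5,6}; column 6 has {3,4,5,6}, so it must be 1.
(r1,c5): row 1 has {1,3,5,6}; column 5 has {1,2,3,5,6}, so it must be 4.
(r1,c6): row 1 has {1,3,4,5,6}; column 6 has {1,3,4,5,6}, so it must be 2.
(r3,c1): row 3 has {1,2,4,5,6}; column 1 has {1,2,4,5,6}, so it must be 3.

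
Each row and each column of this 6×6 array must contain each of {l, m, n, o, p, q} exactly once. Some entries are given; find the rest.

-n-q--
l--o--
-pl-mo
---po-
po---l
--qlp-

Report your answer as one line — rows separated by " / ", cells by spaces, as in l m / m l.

m n o q l p / l q p o n m / q p l n m o / n l m p o q / p o n m q l / o m q l p n

(r1,c5) = l
(r3,c4) = n
(r5,c4) = m
(r6,c2) = m
(r6,c6) = n
(r2,c2) = q
(r2,c5) = n
(r3,c1) = q
(r4,c2) = l
(r5,c3) = n
(r5,c5) = q
(r6,c1) = o
(r1,c1) = m
(r1,c6) = p
(r2,c6) = m
(r4,c1) = n
(r4,c3) = m
(r4,c6) = q
(r1,c3) = o
(r2,c3) = p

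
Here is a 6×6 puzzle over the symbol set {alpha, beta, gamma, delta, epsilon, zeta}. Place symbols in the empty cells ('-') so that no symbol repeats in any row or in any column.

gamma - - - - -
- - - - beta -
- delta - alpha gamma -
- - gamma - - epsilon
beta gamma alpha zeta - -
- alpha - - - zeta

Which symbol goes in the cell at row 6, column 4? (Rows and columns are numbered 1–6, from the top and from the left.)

At row 3, column 6: row 3 has {alpha,gamma,delta}; column 6 has {epsilon,zeta}; that leaves beta.
At row 5, column 6: row 5 has {alpha,beta,gamma,zeta}; column 6 has {beta,epsilon,zeta}; that leaves delta.
At row 1, column 6: row 1 has {gamma}; column 6 has {beta,delta,epsilon,zeta}; that leaves alpha.
At row 2, column 6: row 2 has {beta}; column 6 has {alpha,beta,delta,epsilon,zeta}; that leaves gamma.
At row 5, column 5: row 5 has {alpha,beta,gamma,delta,zeta}; column 5 has {beta,gamma}; that leaves epsilon.
At row 6, column 5: row 6 has {alpha,zeta}; column 5 has {beta,gamma,epsilon}; that leaves delta.
At row 1, column 5: row 1 has {alpha,gamma}; column 5 has {beta,gamma,delta,epsilon}; that leaves zeta.
At row 4, column 5: row 4 has {gamma,epsilon}; column 5 has {beta,gamma,delta,epsilon,zeta}; that leaves alpha.
At row 6, column 1: row 6 has {alpha,delta,zeta}; column 1 has {beta,gamma}; that leaves epsilon.
At row 6, column 3: row 6 has {alpha,delta,epsilon,zeta}; column 3 has {alpha,gamma}; that leaves beta.
At row 6, column 4: row 6 has {alpha,beta,delta,epsilon,zeta}; column 4 has {alpha,zeta}; that leaves gamma.

gamma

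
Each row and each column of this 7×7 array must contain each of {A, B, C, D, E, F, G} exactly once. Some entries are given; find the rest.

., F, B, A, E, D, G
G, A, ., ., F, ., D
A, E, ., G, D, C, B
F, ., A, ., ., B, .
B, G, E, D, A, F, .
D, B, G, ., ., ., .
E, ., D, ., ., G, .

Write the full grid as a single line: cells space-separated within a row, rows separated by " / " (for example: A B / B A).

(r1,c1) = C
(r2,c3) = C
(r2,c6) = E
(r3,c3) = F
(r5,c7) = C
(r6,c5) = C
(r6,c6) = A
(r7,c2) = C
(r7,c5) = B
(r2,c4) = B
(r4,c2) = D
(r4,c5) = G
(r4,c7) = E
(r6,c7) = F
(r7,c4) = F
(r7,c7) = A
(r4,c4) = C
(r6,c4) = E

C F B A E D G / G A C B F E D / A E F G D C B / F D A C G B E / B G E D A F C / D B G E C A F / E C D F B G A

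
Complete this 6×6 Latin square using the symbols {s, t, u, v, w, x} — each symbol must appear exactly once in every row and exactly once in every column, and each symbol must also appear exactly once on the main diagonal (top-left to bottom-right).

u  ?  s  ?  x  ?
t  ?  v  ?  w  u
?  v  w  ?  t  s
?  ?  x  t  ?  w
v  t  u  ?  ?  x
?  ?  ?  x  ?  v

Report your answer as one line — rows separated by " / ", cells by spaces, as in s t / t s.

row 1 has {s,u,x}; column 2 has {t,v} — only w is left for (r1,c2).
row 1 has {s,u,w,x}; column 4 has {t,x} — only v is left for (r1,c4).
row 1 has {s,u,v,w,x}; column 6 has {s,u,v,w,x} — only t is left for (r1,c6).
row 2 has {t,u,v,w}; column 4 has {t,v,x} — only s is left for (r2,c4).
row 3 has {s,t,v,w}; column 1 has {t,u,v} — only x is left for (r3,c1).
row 3 has {s,t,v,w,x}; column 4 has {s,t,v,x} — only u is left for (r3,c4).
row 4 has {t,w,x}; column 1 has {t,u,v,x} — only s is left for (r4,c1).
row 4 has {s,t,w,x}; column 2 has {t,v,w} — only u is left for (r4,c2).
row 4 has {s,t,u,w,x}; column 5 has {t,w,x} — only v is left for (r4,c5).
row 5 has {t,u,v,x}; column 4 has {s,t,u,v,x} — only w is left for (r5,c4).
row 5 has {t,u,v,w,x}; column 5 has {t,v,w,x}; the diagonal has {t,u,v,w} — only s is left for (r5,c5).
row 6 has {v,x}; column 1 has {s,t,u,v,x} — only w is left for (r6,c1).
row 6 has {v,w,x}; column 2 has {t,u,v,w} — only s is left for (r6,c2).
row 6 has {s,v,w,x}; column 3 has {s,u,v,w,x} — only t is left for (r6,c3).
row 6 has {s,t,v,w,x}; column 5 has {s,t,v,w,x} — only u is left for (r6,c5).
row 2 has {s,t,u,v,w}; column 2 has {s,t,u,v,w}; the diagonal has {s,t,u,v,w} — only x is left for (r2,c2).

u w s v x t / t x v s w u / x v w u t s / s u x t v w / v t u w s x / w s t x u v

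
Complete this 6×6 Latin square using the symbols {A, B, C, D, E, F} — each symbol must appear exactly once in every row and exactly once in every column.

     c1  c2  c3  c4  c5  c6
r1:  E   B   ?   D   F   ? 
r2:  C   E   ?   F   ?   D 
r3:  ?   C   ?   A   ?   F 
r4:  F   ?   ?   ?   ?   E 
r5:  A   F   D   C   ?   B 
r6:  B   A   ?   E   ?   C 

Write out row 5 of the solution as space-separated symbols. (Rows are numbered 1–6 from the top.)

(r1,c6): row 1 has {B,D,E,F}; column 6 has {B,C,D,E,F}, so it must be A.
(r3,c1): row 3 has {A,C,F}; column 1 has {A,B,C,E,F}, so it must be D.
(r4,c2): row 4 has {E,F}; column 2 has {A,B,C,E,F}, so it must be D.
(r4,c4): row 4 has {D,E,F}; column 4 has {A,C,D,E,F}, so it must be B.
(r5,c5): row 5 has {A,B,C,D,F}; column 5 has {F}, so it must be E.

A F D C E B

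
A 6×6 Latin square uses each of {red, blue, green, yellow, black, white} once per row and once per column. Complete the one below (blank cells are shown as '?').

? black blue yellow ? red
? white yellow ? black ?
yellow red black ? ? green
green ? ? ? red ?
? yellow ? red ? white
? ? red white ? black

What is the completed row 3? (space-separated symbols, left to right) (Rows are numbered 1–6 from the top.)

yellow red black blue white green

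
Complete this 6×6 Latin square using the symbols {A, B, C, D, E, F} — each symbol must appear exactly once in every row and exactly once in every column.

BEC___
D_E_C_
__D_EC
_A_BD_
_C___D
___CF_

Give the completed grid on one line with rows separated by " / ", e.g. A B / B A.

B E C D A F / D F E A C B / A B D F E C / C A F B D E / F C A E B D / E D B C F A

(r1,c5): row 1 has {B,C,E}; column 5 has {C,D,E,F}, so it must be A.
(r1,c6): row 1 has {A,B,C,E}; column 6 has {C,D}, so it must be F.
(r4,c3): row 4 has {A,B,D}; column 3 has {C,D,E}, so it must be F.
(r4,c6): row 4 has {A,B,D,F}; column 6 has {C,D,F}, so it must be E.
(r5,c5): row 5 has {C,D}; column 5 has {A,C,D,E,F}, so it must be B.
(r1,c4): row 1 has {A,B,C,E,F}; column 4 has {B,C}, so it must be D.
(r4,c1): row 4 has {A,B,D,E,F}; column 1 has {B,D}, so it must be C.
(r5,c3): row 5 has {B,C,D}; column 3 has {C,D,E,F}, so it must be A.
(r6,c3): row 6 has {C,F}; column 3 has {A,C,D,E,F}, so it must be B.
(r6,c6): row 6 has {B,C,F}; column 6 has {C,D,E,F}, so it must be A.
(r2,c6): row 2 has {C,D,E}; column 6 has {A,C,D,E,F}, so it must be B.
(r6,c1): row 6 has {A,B,C,F}; column 1 has {B,C,D}, so it must be E.
(r6,c2): row 6 has {A,B,C,E,F}; column 2 has {A,C,E}, so it must be D.
(r2,c2): row 2 has {B,C,D,E}; column 2 has {A,C,D,E}, so it must be F.
(r2,c4): row 2 has {B,C,D,E,F}; column 4 has {B,C,D}, so it must be A.
(r3,c2): row 3 has {C,D,E}; column 2 has {A,C,D,E,F}, so it must be B.
(r3,c4): row 3 has {B,C,D,E}; column 4 has {A,B,C,D}, so it must be F.
(r5,c1): row 5 has {A,B,C,D}; column 1 has {B,C,D,E}, so it must be F.
(r5,c4): row 5 has {A,B,C,D,F}; column 4 has {A,B,C,D,F}, so it must be E.
(r3,c1): row 3 has {B,C,D,E,F}; column 1 has {B,C,D,E,F}, so it must be A.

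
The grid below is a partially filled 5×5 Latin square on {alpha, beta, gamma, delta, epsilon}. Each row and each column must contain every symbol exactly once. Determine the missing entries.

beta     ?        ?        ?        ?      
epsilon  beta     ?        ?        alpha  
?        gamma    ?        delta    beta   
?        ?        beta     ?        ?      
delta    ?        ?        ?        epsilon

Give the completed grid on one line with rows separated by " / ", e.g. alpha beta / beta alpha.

(r2,c4) = gamma
(r3,c1) = alpha
(r3,c3) = epsilon
(r4,c1) = gamma
(r4,c5) = delta
(r5,c2) = alpha
(r5,c3) = gamma
(r5,c4) = beta
(r1,c5) = gamma
(r2,c3) = delta
(r4,c2) = epsilon
(r4,c4) = alpha
(r1,c2) = delta
(r1,c3) = alpha
(r1,c4) = epsilon

beta delta alpha epsilon gamma / epsilon beta delta gamma alpha / alpha gamma epsilon delta beta / gamma epsilon beta alpha delta / delta alpha gamma beta epsilon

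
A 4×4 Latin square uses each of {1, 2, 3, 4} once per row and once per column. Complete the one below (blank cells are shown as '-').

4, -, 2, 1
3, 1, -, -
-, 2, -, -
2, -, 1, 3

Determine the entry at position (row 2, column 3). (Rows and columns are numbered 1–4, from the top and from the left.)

4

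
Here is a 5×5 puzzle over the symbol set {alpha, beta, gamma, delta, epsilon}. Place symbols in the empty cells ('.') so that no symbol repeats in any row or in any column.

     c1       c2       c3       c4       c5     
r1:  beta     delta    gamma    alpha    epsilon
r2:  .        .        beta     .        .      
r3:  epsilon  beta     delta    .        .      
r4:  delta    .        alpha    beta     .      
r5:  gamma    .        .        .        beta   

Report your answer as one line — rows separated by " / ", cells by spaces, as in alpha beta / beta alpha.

beta delta gamma alpha epsilon / alpha gamma beta epsilon delta / epsilon beta delta gamma alpha / delta epsilon alpha beta gamma / gamma alpha epsilon delta beta

(r2,c1) = alpha
(r3,c4) = gamma
(r3,c5) = alpha
(r4,c5) = gamma
(r5,c3) = epsilon
(r5,c4) = delta
(r2,c4) = epsilon
(r2,c5) = delta
(r4,c2) = epsilon
(r5,c2) = alpha
(r2,c2) = gamma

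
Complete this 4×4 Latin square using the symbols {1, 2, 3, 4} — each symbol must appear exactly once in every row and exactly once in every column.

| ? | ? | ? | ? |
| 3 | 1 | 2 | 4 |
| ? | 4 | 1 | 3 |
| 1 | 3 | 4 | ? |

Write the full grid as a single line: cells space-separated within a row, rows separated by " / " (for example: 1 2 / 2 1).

4 2 3 1 / 3 1 2 4 / 2 4 1 3 / 1 3 4 2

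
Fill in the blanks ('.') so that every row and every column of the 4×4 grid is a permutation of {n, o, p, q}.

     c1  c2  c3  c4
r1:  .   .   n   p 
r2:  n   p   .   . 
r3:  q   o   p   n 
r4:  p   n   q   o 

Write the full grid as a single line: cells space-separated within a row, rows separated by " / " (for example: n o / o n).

o q n p / n p o q / q o p n / p n q o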